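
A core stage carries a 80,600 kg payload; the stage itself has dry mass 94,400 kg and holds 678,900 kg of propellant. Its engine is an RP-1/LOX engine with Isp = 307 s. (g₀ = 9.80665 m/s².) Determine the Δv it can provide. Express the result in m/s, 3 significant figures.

v_e = Isp · g₀ = 307 × 9.80665 = 3010.6 m/s.
m₀ = payload + dry + propellant = 80,600 + 94,400 + 678,900 = 853,900 kg.
m_f = payload + dry = 80,600 + 94,400 = 175,000 kg.
From the ideal rocket equation, Δv = v_e · ln(m₀/m_f) = 3010.6 × ln(4.879) = 3010.6 × 1.5850 ≈ 4772.0 m/s.

Δv ≈ 4770 m/s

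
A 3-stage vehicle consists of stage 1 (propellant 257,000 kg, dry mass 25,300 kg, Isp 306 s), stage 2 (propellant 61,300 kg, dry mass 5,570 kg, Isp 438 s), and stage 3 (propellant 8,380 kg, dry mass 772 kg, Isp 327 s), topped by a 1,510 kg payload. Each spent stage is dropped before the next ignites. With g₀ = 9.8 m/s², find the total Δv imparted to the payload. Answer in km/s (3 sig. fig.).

Δv ≈ 15.4 km/s

Ignition mass of stage 1 = 257,000+25,300 + 61,300+5,570 + 8,380+772 + 1,510 = 359,832 kg.
Stage 1: m₀ = 359,832 kg, m_f = 359,832 − 257,000 = 102,832 kg; Δv = 306×9.8×ln(3.499) = 2998.8×1.2525 ≈ 3756 m/s.
Stage 2: m₀ = 77,532 kg, m_f = 77,532 − 61,300 = 16,232 kg; Δv = 438×9.8×ln(4.776) = 4292.4×1.5637 ≈ 6712 m/s.
Stage 3: m₀ = 10,662 kg, m_f = 10,662 − 8,380 = 2,282 kg; Δv = 327×9.8×ln(4.672) = 3204.6×1.5416 ≈ 4940 m/s.
Total Δv = 3756 + 6712 + 4940 = 15408 m/s.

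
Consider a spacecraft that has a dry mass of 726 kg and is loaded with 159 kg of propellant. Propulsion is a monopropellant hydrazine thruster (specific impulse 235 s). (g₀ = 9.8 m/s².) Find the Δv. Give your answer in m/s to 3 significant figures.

Δv ≈ 456 m/s

v_e = Isp · g₀ = 235 × 9.8 = 2303.0 m/s.
m₀ = m_dry + m_prop = 726 + 159 = 885 kg.
By the Tsiolkovsky rocket equation, Δv = v_e · ln(m₀/m_f) = 2303.0 × ln(1.219) = 2303.0 × 0.1980 ≈ 456.1 m/s.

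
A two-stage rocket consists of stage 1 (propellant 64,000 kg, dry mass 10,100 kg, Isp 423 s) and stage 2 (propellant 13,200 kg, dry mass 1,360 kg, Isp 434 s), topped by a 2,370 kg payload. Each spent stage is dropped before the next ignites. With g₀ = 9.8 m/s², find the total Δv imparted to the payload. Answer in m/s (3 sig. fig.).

Δv ≈ 11500 m/s

Ignition mass of stage 1 = 64,000+10,100 + 13,200+1,360 + 2,370 = 91,030 kg.
Stage 1: m₀ = 91,030 kg, m_f = 91,030 − 64,000 = 27,030 kg; Δv = 423×9.8×ln(3.368) = 4145.4×1.2142 ≈ 5034 m/s.
Stage 2: m₀ = 16,930 kg, m_f = 16,930 − 13,200 = 3,730 kg; Δv = 434×9.8×ln(4.539) = 4253.2×1.5127 ≈ 6434 m/s.
Total Δv = 5034 + 6434 = 11468 m/s.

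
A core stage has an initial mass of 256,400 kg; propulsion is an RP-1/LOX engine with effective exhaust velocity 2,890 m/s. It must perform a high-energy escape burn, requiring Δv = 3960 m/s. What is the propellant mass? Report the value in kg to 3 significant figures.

propellant mass ≈ 191000 kg

From the ideal rocket equation, m₀/m_f = exp(Δv / v_e) = exp(3960 / 2890.0) = exp(1.3702) = 3.9363.
m_f = 256,400 / 3.9363 = 65,137.3 kg, so propellant = m₀ − m_f = 256,400 − 65,137.3 = 191,262.7 kg.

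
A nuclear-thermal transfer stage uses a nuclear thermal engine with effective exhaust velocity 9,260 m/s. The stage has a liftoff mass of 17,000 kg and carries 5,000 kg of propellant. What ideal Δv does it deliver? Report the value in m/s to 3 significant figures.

Δv ≈ 3230 m/s

m_f = m₀ − m_prop = 17,000 − 5,000 = 12,000 kg.
Δv = v_e · ln(m₀/m_f) = 9260.0 × ln(1.417) = 9260.0 × 0.3483 ≈ 3225.3 m/s.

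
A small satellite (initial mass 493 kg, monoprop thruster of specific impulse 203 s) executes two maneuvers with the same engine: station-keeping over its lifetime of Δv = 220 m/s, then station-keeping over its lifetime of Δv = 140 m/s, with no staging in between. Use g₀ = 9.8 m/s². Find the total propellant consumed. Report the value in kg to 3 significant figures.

v_e = Isp · g₀ = 203 × 9.8 = 1989.4 m/s.
After the first burn: m = 493 × exp(−220/1989.4) = 493 × 0.89531 = 441.388 kg.
After the second burn: m = 441.388 × exp(−140/1989.4) = 441.388 × 0.93205 = 411.396 kg.
Total propellant = m₀ − m_final = 493 − 411.396 = 81.604 kg.

total propellant consumed ≈ 81.6 kg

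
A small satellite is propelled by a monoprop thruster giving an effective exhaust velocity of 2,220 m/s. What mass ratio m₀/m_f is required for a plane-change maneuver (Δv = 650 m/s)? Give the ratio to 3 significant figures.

mass ratio ≈ 1.34

Rocket equation: m₀/m_f = exp(Δv / v_e) = exp(650 / 2220.0) = exp(0.2928) = 1.3402.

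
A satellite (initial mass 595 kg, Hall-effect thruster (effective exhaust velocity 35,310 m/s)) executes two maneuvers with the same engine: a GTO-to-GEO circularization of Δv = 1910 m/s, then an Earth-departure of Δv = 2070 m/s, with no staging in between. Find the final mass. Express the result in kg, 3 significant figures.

After the first burn: m = 595 × exp(−1910/35310.0) = 595 × 0.94734 = 563.667 kg.
After the second burn: m = 563.667 × exp(−2070/35310.0) = 563.667 × 0.94306 = 531.572 kg.

final mass ≈ 532 kg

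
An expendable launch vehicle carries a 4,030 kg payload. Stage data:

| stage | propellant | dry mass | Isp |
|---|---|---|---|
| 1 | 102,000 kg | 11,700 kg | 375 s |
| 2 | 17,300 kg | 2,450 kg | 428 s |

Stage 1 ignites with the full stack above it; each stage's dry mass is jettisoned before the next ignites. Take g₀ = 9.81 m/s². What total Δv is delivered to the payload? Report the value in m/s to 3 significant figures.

Δv ≈ 10400 m/s

Ignition mass of stage 1 = 102,000+11,700 + 17,300+2,450 + 4,030 = 137,480 kg.
Stage 1: m₀ = 137,480 kg, m_f = 137,480 − 102,000 = 35,480 kg; Δv = 375×9.81×ln(3.875) = 3678.8×1.3545 ≈ 4983 m/s.
Stage 2: m₀ = 23,780 kg, m_f = 23,780 − 17,300 = 6,480 kg; Δv = 428×9.81×ln(3.67) = 4198.7×1.3001 ≈ 5459 m/s.
Total Δv = 4983 + 5459 = 10442 m/s.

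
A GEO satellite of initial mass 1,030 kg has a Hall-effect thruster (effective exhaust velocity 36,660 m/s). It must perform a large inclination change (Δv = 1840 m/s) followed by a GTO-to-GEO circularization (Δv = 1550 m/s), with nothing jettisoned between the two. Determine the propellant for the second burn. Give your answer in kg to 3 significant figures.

propellant for the second burn ≈ 40.6 kg

After the first burn: m = 1030 × exp(−1840/36660.0) = 1030 × 0.95105 = 979.582 kg.
After the second burn: m = 979.582 × exp(−1550/36660.0) = 979.582 × 0.95860 = 939.027 kg.
Second-burn propellant = 979.582 − 939.027 = 40.555 kg.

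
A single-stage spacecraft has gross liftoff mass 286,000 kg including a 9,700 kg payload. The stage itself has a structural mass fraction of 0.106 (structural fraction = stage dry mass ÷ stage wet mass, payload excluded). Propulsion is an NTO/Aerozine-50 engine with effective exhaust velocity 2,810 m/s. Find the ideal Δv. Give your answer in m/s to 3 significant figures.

Stage wet mass = m₀ − payload = 286,000 − 9,700 = 276,300 kg.
Stage dry mass = ε × stage wet mass = 0.106 × 276,300 = 29,287.8 kg.
Burnout mass m_f = stage dry + payload = 29,287.8 + 9,700 = 38,987.8 kg.
Δv = v_e · ln(286,000/38,987.8) = 2810.0 × ln(7.336) = 2810.0 × 1.9927 ≈ 5600 m/s.

Δv ≈ 5600 m/s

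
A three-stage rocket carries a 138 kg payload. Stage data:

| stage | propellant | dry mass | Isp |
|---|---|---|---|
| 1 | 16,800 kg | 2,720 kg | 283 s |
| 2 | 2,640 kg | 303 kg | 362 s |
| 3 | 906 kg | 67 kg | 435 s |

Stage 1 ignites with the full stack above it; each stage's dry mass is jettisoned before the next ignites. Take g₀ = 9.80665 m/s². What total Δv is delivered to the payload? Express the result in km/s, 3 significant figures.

Ignition mass of stage 1 = 16,800+2,720 + 2,640+303 + 906+67 + 138 = 23,574 kg.
Stage 1: m₀ = 23,574 kg, m_f = 23,574 − 16,800 = 6,774 kg; Δv = 283×9.80665×ln(3.48) = 2775.3×1.2471 ≈ 3461 m/s.
Stage 2: m₀ = 4,054 kg, m_f = 4,054 − 2,640 = 1,414 kg; Δv = 362×9.80665×ln(2.867) = 3550.0×1.0533 ≈ 3739 m/s.
Stage 3: m₀ = 1,111 kg, m_f = 1,111 − 906 = 205 kg; Δv = 435×9.80665×ln(5.42) = 4265.9×1.6900 ≈ 7209 m/s.
Total Δv = 3461 + 3739 + 7209 = 14409 m/s.

Δv ≈ 14.4 km/s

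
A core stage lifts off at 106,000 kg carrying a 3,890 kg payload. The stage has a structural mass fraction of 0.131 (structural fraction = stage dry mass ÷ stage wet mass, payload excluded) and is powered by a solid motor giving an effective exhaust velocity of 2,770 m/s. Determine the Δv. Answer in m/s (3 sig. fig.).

Δv ≈ 5030 m/s

Stage wet mass = m₀ − payload = 106,000 − 3,890 = 102,110 kg.
Stage dry mass = ε × stage wet mass = 0.131 × 102,110 = 13,376.4 kg.
Burnout mass m_f = stage dry + payload = 13,376.4 + 3,890 = 17,266.4 kg.
Rocket equation: Δv = v_e · ln(106,000/17,266.4) = 2770.0 × ln(6.139) = 2770.0 × 1.8147 ≈ 5027 m/s.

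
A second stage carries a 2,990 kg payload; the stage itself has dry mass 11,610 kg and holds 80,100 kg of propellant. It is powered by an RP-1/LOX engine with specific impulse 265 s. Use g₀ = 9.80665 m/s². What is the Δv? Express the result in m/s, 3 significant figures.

v_e = Isp · g₀ = 265 × 9.80665 = 2598.8 m/s.
m₀ = payload + dry + propellant = 2,990 + 11,610 + 80,100 = 94,700 kg.
m_f = payload + dry = 2,990 + 11,610 = 14,600 kg.
Δv = v_e · ln(m₀/m_f) = 2598.8 × ln(6.486) = 2598.8 × 1.8697 ≈ 4858.9 m/s.

Δv ≈ 4860 m/s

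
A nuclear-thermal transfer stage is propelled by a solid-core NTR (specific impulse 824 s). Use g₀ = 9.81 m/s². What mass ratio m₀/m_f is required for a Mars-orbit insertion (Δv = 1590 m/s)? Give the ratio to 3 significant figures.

mass ratio ≈ 1.22

v_e = Isp · g₀ = 824 × 9.81 = 8083.4 m/s.
From the ideal rocket equation, m₀/m_f = exp(Δv / v_e) = exp(1590 / 8083.4) = exp(0.1967) = 1.2174.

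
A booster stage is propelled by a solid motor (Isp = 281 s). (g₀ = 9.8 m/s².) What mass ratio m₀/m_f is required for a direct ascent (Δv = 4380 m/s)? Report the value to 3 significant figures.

v_e = Isp · g₀ = 281 × 9.8 = 2753.8 m/s.
m₀/m_f = exp(Δv / v_e) = exp(4380 / 2753.8) = exp(1.5905) = 4.9063.

mass ratio ≈ 4.91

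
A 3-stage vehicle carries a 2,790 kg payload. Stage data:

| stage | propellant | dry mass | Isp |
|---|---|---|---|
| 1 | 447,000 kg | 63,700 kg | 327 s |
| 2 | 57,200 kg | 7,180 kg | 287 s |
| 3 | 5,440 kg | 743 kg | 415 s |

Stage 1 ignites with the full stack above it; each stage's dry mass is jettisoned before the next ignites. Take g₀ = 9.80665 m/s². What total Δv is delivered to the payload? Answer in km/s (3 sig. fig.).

Δv ≈ 12.7 km/s

Ignition mass of stage 1 = 447,000+63,700 + 57,200+7,180 + 5,440+743 + 2,790 = 584,053 kg.
Stage 1: m₀ = 584,053 kg, m_f = 584,053 − 447,000 = 137,053 kg; Δv = 327×9.80665×ln(4.262) = 3206.8×1.4496 ≈ 4649 m/s.
Stage 2: m₀ = 73,353 kg, m_f = 73,353 − 57,200 = 16,153 kg; Δv = 287×9.80665×ln(4.541) = 2814.5×1.5132 ≈ 4259 m/s.
Stage 3: m₀ = 8,973 kg, m_f = 8,973 − 5,440 = 3,533 kg; Δv = 415×9.80665×ln(2.54) = 4069.8×0.9321 ≈ 3793 m/s.
Total Δv = 4649 + 4259 + 3793 = 12701 m/s.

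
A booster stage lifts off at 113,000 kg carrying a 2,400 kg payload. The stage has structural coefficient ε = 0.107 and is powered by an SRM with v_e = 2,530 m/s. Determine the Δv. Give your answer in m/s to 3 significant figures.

Stage wet mass = m₀ − payload = 113,000 − 2,400 = 110,600 kg.
Stage dry mass = ε × stage wet mass = 0.107 × 110,600 = 11,834.2 kg.
Burnout mass m_f = stage dry + payload = 11,834.2 + 2,400 = 14,234.2 kg.
Δv = v_e · ln(113,000/14,234.2) = 2530.0 × ln(7.939) = 2530.0 × 2.0717 ≈ 5242 m/s.

Δv ≈ 5240 m/s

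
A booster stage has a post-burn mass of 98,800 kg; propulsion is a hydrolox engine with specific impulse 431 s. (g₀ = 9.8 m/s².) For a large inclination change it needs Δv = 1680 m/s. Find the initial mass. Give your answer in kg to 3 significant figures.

initial mass ≈ 147000 kg

v_e = Isp · g₀ = 431 × 9.8 = 4223.8 m/s.
Using Δv = v_e ln(m₀/m_f): m₀/m_f = exp(Δv / v_e) = exp(1680 / 4223.8) = exp(0.3977) = 1.4885.
m₀ = m_f × 1.4885 = 98,800 × 1.4885 = 147,064 kg.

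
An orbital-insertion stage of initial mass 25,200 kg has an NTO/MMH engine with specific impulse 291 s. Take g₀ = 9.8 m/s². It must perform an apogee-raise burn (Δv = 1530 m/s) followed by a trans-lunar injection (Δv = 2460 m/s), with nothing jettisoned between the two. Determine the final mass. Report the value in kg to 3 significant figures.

final mass ≈ 6220 kg

v_e = Isp · g₀ = 291 × 9.8 = 2851.8 m/s.
After the first burn: m = 25200 × exp(−1530/2851.8) = 25200 × 0.58479 = 14,736.7 kg.
After the second burn: m = 14,736.7 × exp(−2460/2851.8) = 14,736.7 × 0.42206 = 6,219.77 kg.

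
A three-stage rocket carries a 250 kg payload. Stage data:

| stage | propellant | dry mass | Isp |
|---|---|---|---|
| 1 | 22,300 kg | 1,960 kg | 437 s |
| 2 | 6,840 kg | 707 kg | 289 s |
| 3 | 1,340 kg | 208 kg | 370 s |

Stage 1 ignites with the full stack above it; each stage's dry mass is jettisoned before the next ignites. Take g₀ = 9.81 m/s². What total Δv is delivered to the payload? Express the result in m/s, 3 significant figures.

Ignition mass of stage 1 = 22,300+1,960 + 6,840+707 + 1,340+208 + 250 = 33,605 kg.
Stage 1: m₀ = 33,605 kg, m_f = 33,605 − 22,300 = 11,305 kg; Δv = 437×9.81×ln(2.973) = 4287.0×1.0894 ≈ 4670 m/s.
Stage 2: m₀ = 9,345 kg, m_f = 9,345 − 6,840 = 2,505 kg; Δv = 289×9.81×ln(3.731) = 2835.1×1.3166 ≈ 3733 m/s.
Stage 3: m₀ = 1,798 kg, m_f = 1,798 − 1,340 = 458 kg; Δv = 370×9.81×ln(3.926) = 3629.7×1.3676 ≈ 4964 m/s.
Total Δv = 4670 + 3733 + 4964 = 13367 m/s.

Δv ≈ 13400 m/s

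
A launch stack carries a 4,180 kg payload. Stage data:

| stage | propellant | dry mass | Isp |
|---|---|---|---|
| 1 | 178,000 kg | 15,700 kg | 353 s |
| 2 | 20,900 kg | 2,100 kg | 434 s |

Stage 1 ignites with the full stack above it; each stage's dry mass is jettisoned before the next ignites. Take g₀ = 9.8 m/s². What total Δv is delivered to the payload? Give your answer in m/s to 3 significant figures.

Ignition mass of stage 1 = 178,000+15,700 + 20,900+2,100 + 4,180 = 220,880 kg.
Stage 1: m₀ = 220,880 kg, m_f = 220,880 − 178,000 = 42,880 kg; Δv = 353×9.8×ln(5.151) = 3459.4×1.6392 ≈ 5671 m/s.
Stage 2: m₀ = 27,180 kg, m_f = 27,180 − 20,900 = 6,280 kg; Δv = 434×9.8×ln(4.328) = 4253.2×1.4651 ≈ 6231 m/s.
Total Δv = 5671 + 6231 = 11902 m/s.

Δv ≈ 11900 m/s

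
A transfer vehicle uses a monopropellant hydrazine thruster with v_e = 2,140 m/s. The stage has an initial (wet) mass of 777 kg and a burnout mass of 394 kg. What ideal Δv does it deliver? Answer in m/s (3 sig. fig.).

Using Δv = v_e ln(m₀/m_f): Δv = v_e · ln(m₀/m_f) = 2140.0 × ln(1.972) = 2140.0 × 0.6791 ≈ 1453.3 m/s.

Δv ≈ 1450 m/s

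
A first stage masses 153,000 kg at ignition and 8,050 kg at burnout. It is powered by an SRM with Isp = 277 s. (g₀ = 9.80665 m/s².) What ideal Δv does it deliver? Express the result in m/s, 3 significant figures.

v_e = Isp · g₀ = 277 × 9.80665 = 2716.4 m/s.
Rocket equation: Δv = v_e · ln(m₀/m_f) = 2716.4 × ln(19.01) = 2716.4 × 2.9448 ≈ 7999.3 m/s.

Δv ≈ 8000 m/s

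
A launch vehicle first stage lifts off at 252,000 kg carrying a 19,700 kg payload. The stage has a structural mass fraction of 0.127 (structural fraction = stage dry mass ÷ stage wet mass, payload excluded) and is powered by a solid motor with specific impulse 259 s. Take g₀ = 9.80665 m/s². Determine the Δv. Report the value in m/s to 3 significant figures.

Δv ≈ 4150 m/s

Stage wet mass = m₀ − payload = 252,000 − 19,700 = 232,300 kg.
Stage dry mass = ε × stage wet mass = 0.127 × 232,300 = 29,502.1 kg.
Burnout mass m_f = stage dry + payload = 29,502.1 + 19,700 = 49,202.1 kg.
v_e = Isp · g₀ = 259 × 9.80665 = 2539.9 m/s.
Using Δv = v_e ln(m₀/m_f): Δv = v_e · ln(252,000/49,202.1) = 2539.9 × ln(5.122) = 2539.9 × 1.6335 ≈ 4149 m/s.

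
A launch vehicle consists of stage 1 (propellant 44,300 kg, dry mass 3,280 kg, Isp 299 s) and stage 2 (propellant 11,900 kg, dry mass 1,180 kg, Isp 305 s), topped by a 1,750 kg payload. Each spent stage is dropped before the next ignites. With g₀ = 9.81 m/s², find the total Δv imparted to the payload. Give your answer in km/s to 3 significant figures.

Δv ≈ 8.48 km/s

Ignition mass of stage 1 = 44,300+3,280 + 11,900+1,180 + 1,750 = 62,410 kg.
Stage 1: m₀ = 62,410 kg, m_f = 62,410 − 44,300 = 18,110 kg; Δv = 299×9.81×ln(3.446) = 2933.2×1.2373 ≈ 3629 m/s.
Stage 2: m₀ = 14,830 kg, m_f = 14,830 − 11,900 = 2,930 kg; Δv = 305×9.81×ln(5.061) = 2992.1×1.6216 ≈ 4852 m/s.
Total Δv = 3629 + 4852 = 8481 m/s.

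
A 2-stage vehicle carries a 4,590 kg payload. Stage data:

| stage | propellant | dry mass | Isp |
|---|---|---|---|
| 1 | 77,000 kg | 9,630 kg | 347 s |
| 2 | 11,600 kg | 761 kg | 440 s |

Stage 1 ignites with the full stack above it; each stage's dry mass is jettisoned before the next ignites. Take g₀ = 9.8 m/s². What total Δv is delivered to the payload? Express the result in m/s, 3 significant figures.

Ignition mass of stage 1 = 77,000+9,630 + 11,600+761 + 4,590 = 103,581 kg.
Stage 1: m₀ = 103,581 kg, m_f = 103,581 − 77,000 = 26,581 kg; Δv = 347×9.8×ln(3.897) = 3400.6×1.3602 ≈ 4625 m/s.
Stage 2: m₀ = 16,951 kg, m_f = 16,951 − 11,600 = 5,351 kg; Δv = 440×9.8×ln(3.168) = 4312.0×1.1530 ≈ 4972 m/s.
Total Δv = 4625 + 4972 = 9597 m/s.

Δv ≈ 9600 m/s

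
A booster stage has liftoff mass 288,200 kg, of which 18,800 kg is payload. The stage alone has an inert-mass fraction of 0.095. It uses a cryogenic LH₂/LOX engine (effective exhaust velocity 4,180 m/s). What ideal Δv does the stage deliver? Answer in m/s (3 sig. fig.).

Stage wet mass = m₀ − payload = 288,200 − 18,800 = 269,400 kg.
Stage dry mass = ε × stage wet mass = 0.095 × 269,400 = 25,593 kg.
Burnout mass m_f = stage dry + payload = 25,593 + 18,800 = 44,393 kg.
By the Tsiolkovsky rocket equation, Δv = v_e · ln(288,200/44,393) = 4180.0 × ln(6.492) = 4180.0 × 1.8706 ≈ 7819 m/s.

Δv ≈ 7820 m/s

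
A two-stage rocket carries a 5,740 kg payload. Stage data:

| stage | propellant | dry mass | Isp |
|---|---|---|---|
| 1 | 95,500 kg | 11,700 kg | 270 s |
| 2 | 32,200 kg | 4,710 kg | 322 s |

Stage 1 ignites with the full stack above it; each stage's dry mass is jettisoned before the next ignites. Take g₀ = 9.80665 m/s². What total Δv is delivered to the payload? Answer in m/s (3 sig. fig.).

Ignition mass of stage 1 = 95,500+11,700 + 32,200+4,710 + 5,740 = 149,850 kg.
Stage 1: m₀ = 149,850 kg, m_f = 149,850 − 95,500 = 54,350 kg; Δv = 270×9.80665×ln(2.757) = 2647.8×1.0142 ≈ 2685 m/s.
Stage 2: m₀ = 42,650 kg, m_f = 42,650 − 32,200 = 10,450 kg; Δv = 322×9.80665×ln(4.081) = 3157.7×1.4064 ≈ 4441 m/s.
Total Δv = 2685 + 4441 = 7126 m/s.

Δv ≈ 7130 m/s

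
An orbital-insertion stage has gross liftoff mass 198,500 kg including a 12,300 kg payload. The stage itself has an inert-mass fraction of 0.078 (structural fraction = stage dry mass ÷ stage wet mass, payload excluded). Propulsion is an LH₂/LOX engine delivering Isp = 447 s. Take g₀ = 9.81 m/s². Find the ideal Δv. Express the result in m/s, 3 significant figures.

Δv ≈ 8780 m/s

Stage wet mass = m₀ − payload = 198,500 − 12,300 = 186,200 kg.
Stage dry mass = ε × stage wet mass = 0.078 × 186,200 = 14,523.6 kg.
Burnout mass m_f = stage dry + payload = 14,523.6 + 12,300 = 26,823.6 kg.
v_e = Isp · g₀ = 447 × 9.81 = 4385.1 m/s.
From the ideal rocket equation, Δv = v_e · ln(198,500/26,823.6) = 4385.1 × ln(7.4) = 4385.1 × 2.0015 ≈ 8777 m/s.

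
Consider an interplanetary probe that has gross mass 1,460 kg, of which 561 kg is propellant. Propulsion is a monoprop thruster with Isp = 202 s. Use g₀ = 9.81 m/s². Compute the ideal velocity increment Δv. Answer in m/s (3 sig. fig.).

v_e = Isp · g₀ = 202 × 9.81 = 1981.6 m/s.
m_f = m₀ − m_prop = 1,460 − 561 = 899 kg.
Using Δv = v_e ln(m₀/m_f): Δv = v_e · ln(m₀/m_f) = 1981.6 × ln(1.624) = 1981.6 × 0.4849 ≈ 960.9 m/s.

Δv ≈ 961 m/s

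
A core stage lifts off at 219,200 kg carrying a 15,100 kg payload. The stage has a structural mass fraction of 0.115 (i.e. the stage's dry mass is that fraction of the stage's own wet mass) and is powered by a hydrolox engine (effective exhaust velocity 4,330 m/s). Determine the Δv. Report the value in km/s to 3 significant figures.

Δv ≈ 7.52 km/s

Stage wet mass = m₀ − payload = 219,200 − 15,100 = 204,100 kg.
Stage dry mass = ε × stage wet mass = 0.115 × 204,100 = 23,471.5 kg.
Burnout mass m_f = stage dry + payload = 23,471.5 + 15,100 = 38,571.5 kg.
From the ideal rocket equation, Δv = v_e · ln(219,200/38,571.5) = 4330.0 × ln(5.683) = 4330.0 × 1.7375 ≈ 7523 m/s.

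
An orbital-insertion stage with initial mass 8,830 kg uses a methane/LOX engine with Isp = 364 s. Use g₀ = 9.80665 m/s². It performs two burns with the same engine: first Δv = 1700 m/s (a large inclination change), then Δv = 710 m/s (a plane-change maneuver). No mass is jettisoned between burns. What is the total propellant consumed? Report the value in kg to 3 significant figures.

v_e = Isp · g₀ = 364 × 9.80665 = 3569.6 m/s.
After the first burn: m = 8830 × exp(−1700/3569.6) = 8830 × 0.62111 = 5,484.4 kg.
After the second burn: m = 5,484.4 × exp(−710/3569.6) = 5,484.4 × 0.81963 = 4,495.18 kg.
Total propellant = m₀ − m_final = 8830 − 4,495.18 = 4,334.82 kg.

total propellant consumed ≈ 4330 kg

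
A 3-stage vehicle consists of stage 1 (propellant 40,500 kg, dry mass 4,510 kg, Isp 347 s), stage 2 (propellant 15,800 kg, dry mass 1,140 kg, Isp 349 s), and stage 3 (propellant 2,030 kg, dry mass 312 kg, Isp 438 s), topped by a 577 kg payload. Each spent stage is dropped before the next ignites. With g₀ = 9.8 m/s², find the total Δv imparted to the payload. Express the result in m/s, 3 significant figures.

Ignition mass of stage 1 = 40,500+4,510 + 15,800+1,140 + 2,030+312 + 577 = 64,869 kg.
Stage 1: m₀ = 64,869 kg, m_f = 64,869 − 40,500 = 24,369 kg; Δv = 347×9.8×ln(2.662) = 3400.6×0.9791 ≈ 3329 m/s.
Stage 2: m₀ = 19,859 kg, m_f = 19,859 − 15,800 = 4,059 kg; Δv = 349×9.8×ln(4.893) = 3420.2×1.5877 ≈ 5430 m/s.
Stage 3: m₀ = 2,919 kg, m_f = 2,919 − 2,030 = 889 kg; Δv = 438×9.8×ln(3.283) = 4292.4×1.1889 ≈ 5103 m/s.
Total Δv = 3329 + 5430 + 5103 = 13862 m/s.

Δv ≈ 13900 m/s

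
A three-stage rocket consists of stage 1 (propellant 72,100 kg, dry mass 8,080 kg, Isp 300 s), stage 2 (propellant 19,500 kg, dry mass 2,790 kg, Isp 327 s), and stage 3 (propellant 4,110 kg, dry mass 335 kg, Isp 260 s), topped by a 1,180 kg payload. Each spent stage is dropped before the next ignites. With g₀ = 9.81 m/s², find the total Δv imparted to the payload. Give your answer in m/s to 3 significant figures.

Ignition mass of stage 1 = 72,100+8,080 + 19,500+2,790 + 4,110+335 + 1,180 = 108,095 kg.
Stage 1: m₀ = 108,095 kg, m_f = 108,095 − 72,100 = 35,995 kg; Δv = 300×9.81×ln(3.003) = 2943.0×1.0996 ≈ 3236 m/s.
Stage 2: m₀ = 27,915 kg, m_f = 27,915 − 19,500 = 8,415 kg; Δv = 327×9.81×ln(3.317) = 3207.9×1.1991 ≈ 3847 m/s.
Stage 3: m₀ = 5,625 kg, m_f = 5,625 − 4,110 = 1,515 kg; Δv = 260×9.81×ln(3.713) = 2550.6×1.3118 ≈ 3346 m/s.
Total Δv = 3236 + 3847 + 3346 = 10429 m/s.

Δv ≈ 10400 m/s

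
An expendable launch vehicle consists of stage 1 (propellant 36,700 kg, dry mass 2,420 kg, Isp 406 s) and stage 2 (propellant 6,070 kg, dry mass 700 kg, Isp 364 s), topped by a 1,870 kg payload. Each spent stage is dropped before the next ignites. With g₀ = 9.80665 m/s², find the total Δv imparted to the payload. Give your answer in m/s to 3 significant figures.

Δv ≈ 10200 m/s

Ignition mass of stage 1 = 36,700+2,420 + 6,070+700 + 1,870 = 47,760 kg.
Stage 1: m₀ = 47,760 kg, m_f = 47,760 − 36,700 = 11,060 kg; Δv = 406×9.80665×ln(4.318) = 3981.5×1.4629 ≈ 5824 m/s.
Stage 2: m₀ = 8,640 kg, m_f = 8,640 − 6,070 = 2,570 kg; Δv = 364×9.80665×ln(3.362) = 3569.6×1.2125 ≈ 4328 m/s.
Total Δv = 5824 + 4328 = 10152 m/s.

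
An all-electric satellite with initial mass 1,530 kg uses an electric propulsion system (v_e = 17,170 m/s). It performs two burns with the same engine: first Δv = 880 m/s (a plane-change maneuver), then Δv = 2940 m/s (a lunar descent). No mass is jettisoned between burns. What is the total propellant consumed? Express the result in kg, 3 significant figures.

total propellant consumed ≈ 305 kg

After the first burn: m = 1530 × exp(−880/17170.0) = 1530 × 0.95004 = 1,453.56 kg.
After the second burn: m = 1,453.56 × exp(−2940/17170.0) = 1,453.56 × 0.84263 = 1,224.81 kg.
Total propellant = m₀ − m_final = 1530 − 1,224.81 = 305.19 kg.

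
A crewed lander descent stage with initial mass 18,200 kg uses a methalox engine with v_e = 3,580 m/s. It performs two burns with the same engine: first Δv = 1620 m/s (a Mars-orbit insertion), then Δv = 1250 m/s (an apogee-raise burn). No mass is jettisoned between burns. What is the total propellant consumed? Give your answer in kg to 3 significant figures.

After the first burn: m = 18200 × exp(−1620/3580.0) = 18200 × 0.63603 = 11,575.7 kg.
After the second burn: m = 11,575.7 × exp(−1250/3580.0) = 11,575.7 × 0.70528 = 8,164.11 kg.
Total propellant = m₀ − m_final = 18200 − 8,164.11 = 10,035.89 kg.

total propellant consumed ≈ 10000 kg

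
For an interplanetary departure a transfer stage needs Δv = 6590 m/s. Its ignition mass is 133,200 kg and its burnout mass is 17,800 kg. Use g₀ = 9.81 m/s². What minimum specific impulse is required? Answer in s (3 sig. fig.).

ln(m₀/m_f) = ln(133200/17800) = ln(7.483) = 2.0127.
v_e = Δv / ln(m₀/m_f) = 6590 / 2.0127 = 3274.3 m/s.
Isp = v_e / g₀ = 3274.3 / 9.81 = 333.8 s.

Isp ≈ 334 s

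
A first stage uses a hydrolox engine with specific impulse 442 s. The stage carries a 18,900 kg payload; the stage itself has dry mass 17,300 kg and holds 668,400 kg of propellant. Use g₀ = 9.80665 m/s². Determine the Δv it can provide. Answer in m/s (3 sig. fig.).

Δv ≈ 12900 m/s

v_e = Isp · g₀ = 442 × 9.80665 = 4334.5 m/s.
m₀ = payload + dry + propellant = 18,900 + 17,300 + 668,400 = 704,600 kg.
m_f = payload + dry = 18,900 + 17,300 = 36,200 kg.
Using Δv = v_e ln(m₀/m_f): Δv = v_e · ln(m₀/m_f) = 4334.5 × ln(19.46) = 4334.5 × 2.9686 ≈ 12867.4 m/s.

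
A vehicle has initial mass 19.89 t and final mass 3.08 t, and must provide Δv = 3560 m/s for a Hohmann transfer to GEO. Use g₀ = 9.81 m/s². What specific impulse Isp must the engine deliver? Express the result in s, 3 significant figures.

ln(m₀/m_f) = ln(19890/3080) = ln(6.458) = 1.8653.
v_e = Δv / ln(m₀/m_f) = 3560 / 1.8653 = 1908.6 m/s.
Isp = v_e / g₀ = 1908.6 / 9.81 = 194.6 s.

Isp ≈ 195 s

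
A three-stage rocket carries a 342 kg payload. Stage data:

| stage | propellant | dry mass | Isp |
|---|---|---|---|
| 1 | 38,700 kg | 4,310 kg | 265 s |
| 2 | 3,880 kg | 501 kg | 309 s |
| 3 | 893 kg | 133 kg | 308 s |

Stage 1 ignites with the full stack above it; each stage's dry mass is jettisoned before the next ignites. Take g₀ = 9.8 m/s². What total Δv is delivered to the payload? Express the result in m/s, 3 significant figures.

Ignition mass of stage 1 = 38,700+4,310 + 3,880+501 + 893+133 + 342 = 48,759 kg.
Stage 1: m₀ = 48,759 kg, m_f = 48,759 − 38,700 = 10,059 kg; Δv = 265×9.8×ln(4.847) = 2597.0×1.5784 ≈ 4099 m/s.
Stage 2: m₀ = 5,749 kg, m_f = 5,749 − 3,880 = 1,869 kg; Δv = 309×9.8×ln(3.076) = 3028.2×1.1236 ≈ 3403 m/s.
Stage 3: m₀ = 1,368 kg, m_f = 1,368 − 893 = 475 kg; Δv = 308×9.8×ln(2.88) = 3018.4×1.0578 ≈ 3193 m/s.
Total Δv = 4099 + 3403 + 3193 = 10695 m/s.

Δv ≈ 10700 m/s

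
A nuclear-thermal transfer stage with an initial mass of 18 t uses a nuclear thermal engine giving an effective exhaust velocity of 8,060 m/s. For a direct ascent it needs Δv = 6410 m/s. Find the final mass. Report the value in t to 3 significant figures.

Using Δv = v_e ln(m₀/m_f): m₀/m_f = exp(Δv / v_e) = exp(6410 / 8060.0) = exp(0.7953) = 2.2151.
m_f = m₀ / 2.2151 = 18 / 2.2151 = 8.12604 t.

final mass ≈ 8.13 t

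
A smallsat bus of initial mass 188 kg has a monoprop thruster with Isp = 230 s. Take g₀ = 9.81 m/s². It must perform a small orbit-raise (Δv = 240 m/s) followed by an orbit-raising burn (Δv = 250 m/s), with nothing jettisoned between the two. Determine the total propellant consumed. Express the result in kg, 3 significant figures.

v_e = Isp · g₀ = 230 × 9.81 = 2256.3 m/s.
After the first burn: m = 188 × exp(−240/2256.3) = 188 × 0.89909 = 169.029 kg.
After the second burn: m = 169.029 × exp(−250/2256.3) = 169.029 × 0.89512 = 151.301 kg.
Total propellant = m₀ − m_final = 188 − 151.301 = 36.699 kg.

total propellant consumed ≈ 36.7 kg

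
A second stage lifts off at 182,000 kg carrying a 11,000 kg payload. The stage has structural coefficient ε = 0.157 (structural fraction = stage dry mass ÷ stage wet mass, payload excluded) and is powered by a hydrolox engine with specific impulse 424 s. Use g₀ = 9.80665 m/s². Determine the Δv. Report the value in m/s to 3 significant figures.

Stage wet mass = m₀ − payload = 182,000 − 11,000 = 171,000 kg.
Stage dry mass = ε × stage wet mass = 0.157 × 171,000 = 26,847 kg.
Burnout mass m_f = stage dry + payload = 26,847 + 11,000 = 37,847 kg.
v_e = Isp · g₀ = 424 × 9.80665 = 4158.0 m/s.
Rocket equation: Δv = v_e · ln(182,000/37,847) = 4158.0 × ln(4.809) = 4158.0 × 1.5705 ≈ 6530 m/s.

Δv ≈ 6530 m/s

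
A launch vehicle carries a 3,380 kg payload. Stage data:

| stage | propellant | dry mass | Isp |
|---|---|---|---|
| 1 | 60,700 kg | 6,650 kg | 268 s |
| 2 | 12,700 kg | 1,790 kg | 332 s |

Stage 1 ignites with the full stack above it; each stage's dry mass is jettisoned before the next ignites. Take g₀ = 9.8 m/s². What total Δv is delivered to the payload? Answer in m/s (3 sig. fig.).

Ignition mass of stage 1 = 60,700+6,650 + 12,700+1,790 + 3,380 = 85,220 kg.
Stage 1: m₀ = 85,220 kg, m_f = 85,220 − 60,700 = 24,520 kg; Δv = 268×9.8×ln(3.476) = 2626.4×1.2457 ≈ 3272 m/s.
Stage 2: m₀ = 17,870 kg, m_f = 17,870 − 12,700 = 5,170 kg; Δv = 332×9.8×ln(3.456) = 3253.6×1.2403 ≈ 4035 m/s.
Total Δv = 3272 + 4035 = 7307 m/s.

Δv ≈ 7310 m/s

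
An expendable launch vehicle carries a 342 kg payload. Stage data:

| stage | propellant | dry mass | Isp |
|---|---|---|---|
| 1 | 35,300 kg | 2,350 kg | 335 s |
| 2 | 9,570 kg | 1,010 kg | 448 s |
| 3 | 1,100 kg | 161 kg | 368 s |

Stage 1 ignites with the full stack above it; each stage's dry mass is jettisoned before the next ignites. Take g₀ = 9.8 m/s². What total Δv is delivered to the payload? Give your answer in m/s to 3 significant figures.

Δv ≈ 15000 m/s

Ignition mass of stage 1 = 35,300+2,350 + 9,570+1,010 + 1,100+161 + 342 = 49,833 kg.
Stage 1: m₀ = 49,833 kg, m_f = 49,833 − 35,300 = 14,533 kg; Δv = 335×9.8×ln(3.429) = 3283.0×1.2323 ≈ 4045 m/s.
Stage 2: m₀ = 12,183 kg, m_f = 12,183 − 9,570 = 2,613 kg; Δv = 448×9.8×ln(4.662) = 4390.4×1.5395 ≈ 6759 m/s.
Stage 3: m₀ = 1,603 kg, m_f = 1,603 − 1,100 = 503 kg; Δv = 368×9.8×ln(3.187) = 3606.4×1.1590 ≈ 4180 m/s.
Total Δv = 4045 + 6759 + 4180 = 14984 m/s.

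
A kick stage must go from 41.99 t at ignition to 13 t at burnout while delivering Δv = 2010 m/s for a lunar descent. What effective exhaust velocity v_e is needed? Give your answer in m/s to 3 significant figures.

ln(m₀/m_f) = ln(41990/13000) = ln(3.23) = 1.1725.
v_e = Δv / ln(m₀/m_f) = 2010 / 1.1725 = 1714.3 m/s.

v_e ≈ 1710 m/s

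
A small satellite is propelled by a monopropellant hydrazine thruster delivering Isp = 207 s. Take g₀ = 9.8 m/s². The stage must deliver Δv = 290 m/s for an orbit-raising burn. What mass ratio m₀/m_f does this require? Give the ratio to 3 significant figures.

v_e = Isp · g₀ = 207 × 9.8 = 2028.6 m/s.
From the ideal rocket equation, m₀/m_f = exp(Δv / v_e) = exp(290 / 2028.6) = exp(0.1430) = 1.1537.

mass ratio ≈ 1.15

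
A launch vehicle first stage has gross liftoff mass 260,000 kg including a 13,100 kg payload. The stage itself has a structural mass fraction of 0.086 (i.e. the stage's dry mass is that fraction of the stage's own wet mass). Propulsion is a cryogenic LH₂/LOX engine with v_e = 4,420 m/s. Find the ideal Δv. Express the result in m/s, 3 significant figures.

Δv ≈ 8950 m/s

Stage wet mass = m₀ − payload = 260,000 − 13,100 = 246,900 kg.
Stage dry mass = ε × stage wet mass = 0.086 × 246,900 = 21,233.4 kg.
Burnout mass m_f = stage dry + payload = 21,233.4 + 13,100 = 34,333.4 kg.
By the Tsiolkovsky rocket equation, Δv = v_e · ln(260,000/34,333.4) = 4420.0 × ln(7.573) = 4420.0 × 2.0246 ≈ 8949 m/s.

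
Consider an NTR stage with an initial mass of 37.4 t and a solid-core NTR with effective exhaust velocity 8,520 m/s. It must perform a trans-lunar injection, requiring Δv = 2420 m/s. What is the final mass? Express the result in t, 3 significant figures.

final mass ≈ 28.2 t

By the Tsiolkovsky rocket equation, m₀/m_f = exp(Δv / v_e) = exp(2420 / 8520.0) = exp(0.2840) = 1.3285.
m_f = m₀ / 1.3285 = 37.4 / 1.3285 = 28.1521 t.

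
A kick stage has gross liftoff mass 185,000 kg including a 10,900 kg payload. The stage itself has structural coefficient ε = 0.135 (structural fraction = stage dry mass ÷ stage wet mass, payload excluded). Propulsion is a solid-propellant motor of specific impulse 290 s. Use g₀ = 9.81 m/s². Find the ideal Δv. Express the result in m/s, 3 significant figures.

Stage wet mass = m₀ − payload = 185,000 − 10,900 = 174,100 kg.
Stage dry mass = ε × stage wet mass = 0.135 × 174,100 = 23,503.5 kg.
Burnout mass m_f = stage dry + payload = 23,503.5 + 10,900 = 34,403.5 kg.
v_e = Isp · g₀ = 290 × 9.81 = 2844.9 m/s.
From the ideal rocket equation, Δv = v_e · ln(185,000/34,403.5) = 2844.9 × ln(5.377) = 2844.9 × 1.6822 ≈ 4786 m/s.

Δv ≈ 4790 m/s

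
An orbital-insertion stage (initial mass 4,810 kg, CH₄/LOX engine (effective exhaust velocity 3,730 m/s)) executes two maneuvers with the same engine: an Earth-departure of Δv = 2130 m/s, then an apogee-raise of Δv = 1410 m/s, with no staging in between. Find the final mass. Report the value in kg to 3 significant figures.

final mass ≈ 1860 kg

After the first burn: m = 4810 × exp(−2130/3730.0) = 4810 × 0.56493 = 2,717.31 kg.
After the second burn: m = 2,717.31 × exp(−1410/3730.0) = 2,717.31 × 0.68522 = 1,861.96 kg.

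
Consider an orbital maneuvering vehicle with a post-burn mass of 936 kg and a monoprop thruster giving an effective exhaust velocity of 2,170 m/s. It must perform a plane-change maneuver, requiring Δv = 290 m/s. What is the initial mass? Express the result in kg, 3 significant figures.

From the ideal rocket equation, m₀/m_f = exp(Δv / v_e) = exp(290 / 2170.0) = exp(0.1336) = 1.1430.
m₀ = m_f × 1.1430 = 936 × 1.1430 = 1,069.85 kg.

initial mass ≈ 1070 kg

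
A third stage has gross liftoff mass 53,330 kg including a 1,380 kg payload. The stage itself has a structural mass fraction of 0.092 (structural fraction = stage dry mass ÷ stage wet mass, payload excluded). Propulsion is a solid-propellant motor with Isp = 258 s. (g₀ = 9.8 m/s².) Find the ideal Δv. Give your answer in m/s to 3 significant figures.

Δv ≈ 5460 m/s

Stage wet mass = m₀ − payload = 53,330 − 1,380 = 51,950 kg.
Stage dry mass = ε × stage wet mass = 0.092 × 51,950 = 4,779.4 kg.
Burnout mass m_f = stage dry + payload = 4,779.4 + 1,380 = 6,159.4 kg.
v_e = Isp · g₀ = 258 × 9.8 = 2528.4 m/s.
Δv = v_e · ln(53,330/6,159.4) = 2528.4 × ln(8.658) = 2528.4 × 2.1585 ≈ 5458 m/s.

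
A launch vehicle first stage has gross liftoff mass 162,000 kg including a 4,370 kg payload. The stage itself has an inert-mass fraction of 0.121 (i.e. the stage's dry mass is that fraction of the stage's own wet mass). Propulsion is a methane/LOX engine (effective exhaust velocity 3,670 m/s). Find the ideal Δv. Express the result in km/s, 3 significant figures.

Stage wet mass = m₀ − payload = 162,000 − 4,370 = 157,630 kg.
Stage dry mass = ε × stage wet mass = 0.121 × 157,630 = 19,073.2 kg.
Burnout mass m_f = stage dry + payload = 19,073.2 + 4,370 = 23,443.2 kg.
From the ideal rocket equation, Δv = v_e · ln(162,000/23,443.2) = 3670.0 × ln(6.91) = 3670.0 × 1.9330 ≈ 7094 m/s.

Δv ≈ 7.09 km/s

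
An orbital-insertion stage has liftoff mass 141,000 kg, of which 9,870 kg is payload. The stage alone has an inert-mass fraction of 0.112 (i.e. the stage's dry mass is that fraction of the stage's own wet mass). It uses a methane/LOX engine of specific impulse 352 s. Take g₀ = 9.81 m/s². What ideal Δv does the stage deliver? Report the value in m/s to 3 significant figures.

Δv ≈ 6040 m/s

Stage wet mass = m₀ − payload = 141,000 − 9,870 = 131,130 kg.
Stage dry mass = ε × stage wet mass = 0.112 × 131,130 = 14,686.6 kg.
Burnout mass m_f = stage dry + payload = 14,686.6 + 9,870 = 24,556.6 kg.
v_e = Isp · g₀ = 352 × 9.81 = 3453.1 m/s.
Rocket equation: Δv = v_e · ln(141,000/24,556.6) = 3453.1 × ln(5.742) = 3453.1 × 1.7478 ≈ 6035 m/s.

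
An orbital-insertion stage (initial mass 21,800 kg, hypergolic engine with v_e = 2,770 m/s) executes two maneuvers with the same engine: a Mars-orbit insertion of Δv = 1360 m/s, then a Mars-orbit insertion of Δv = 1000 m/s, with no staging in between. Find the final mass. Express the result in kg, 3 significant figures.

final mass ≈ 9300 kg

After the first burn: m = 21800 × exp(−1360/2770.0) = 21800 × 0.61203 = 13,342.3 kg.
After the second burn: m = 13,342.3 × exp(−1000/2770.0) = 13,342.3 × 0.69697 = 9,299.18 kg.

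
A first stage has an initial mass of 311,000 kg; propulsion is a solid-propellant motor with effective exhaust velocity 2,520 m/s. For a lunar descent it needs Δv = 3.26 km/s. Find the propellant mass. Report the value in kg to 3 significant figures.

From the ideal rocket equation, m₀/m_f = exp(Δv / v_e) = exp(3260 / 2520.0) = exp(1.2937) = 3.6461.
m_f = 311,000 / 3.6461 = 85,296.6 kg, so propellant = m₀ − m_f = 311,000 − 85,296.6 = 225,703.4 kg.

propellant mass ≈ 226000 kg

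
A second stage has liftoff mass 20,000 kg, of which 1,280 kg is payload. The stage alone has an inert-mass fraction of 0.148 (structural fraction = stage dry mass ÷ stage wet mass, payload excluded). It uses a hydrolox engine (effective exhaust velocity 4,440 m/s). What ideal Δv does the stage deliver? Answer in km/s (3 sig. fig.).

Stage wet mass = m₀ − payload = 20,000 − 1,280 = 18,720 kg.
Stage dry mass = ε × stage wet mass = 0.148 × 18,720 = 2,770.56 kg.
Burnout mass m_f = stage dry + payload = 2,770.56 + 1,280 = 4,050.56 kg.
From the ideal rocket equation, Δv = v_e · ln(20,000/4,050.56) = 4440.0 × ln(4.938) = 4440.0 × 1.5969 ≈ 7090 m/s.

Δv ≈ 7.09 km/s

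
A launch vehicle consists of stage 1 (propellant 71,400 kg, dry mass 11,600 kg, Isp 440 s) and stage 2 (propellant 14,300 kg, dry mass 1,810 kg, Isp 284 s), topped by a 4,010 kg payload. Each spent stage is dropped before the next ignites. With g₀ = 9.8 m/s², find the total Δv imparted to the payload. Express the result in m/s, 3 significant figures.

Δv ≈ 8540 m/s

Ignition mass of stage 1 = 71,400+11,600 + 14,300+1,810 + 4,010 = 103,120 kg.
Stage 1: m₀ = 103,120 kg, m_f = 103,120 − 71,400 = 31,720 kg; Δv = 440×9.8×ln(3.251) = 4312.0×1.1789 ≈ 5084 m/s.
Stage 2: m₀ = 20,120 kg, m_f = 20,120 − 14,300 = 5,820 kg; Δv = 284×9.8×ln(3.457) = 2783.2×1.2404 ≈ 3452 m/s.
Total Δv = 5084 + 3452 = 8536 m/s.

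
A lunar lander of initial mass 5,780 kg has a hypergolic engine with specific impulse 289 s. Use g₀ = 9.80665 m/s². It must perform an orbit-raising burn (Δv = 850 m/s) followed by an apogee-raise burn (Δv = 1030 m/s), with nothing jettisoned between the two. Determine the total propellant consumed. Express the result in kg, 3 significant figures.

total propellant consumed ≈ 2800 kg

v_e = Isp · g₀ = 289 × 9.80665 = 2834.1 m/s.
After the first burn: m = 5780 × exp(−850/2834.1) = 5780 × 0.74088 = 4,282.29 kg.
After the second burn: m = 4,282.29 × exp(−1030/2834.1) = 4,282.29 × 0.69529 = 2,977.43 kg.
Total propellant = m₀ − m_final = 5780 − 2,977.43 = 2,802.57 kg.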